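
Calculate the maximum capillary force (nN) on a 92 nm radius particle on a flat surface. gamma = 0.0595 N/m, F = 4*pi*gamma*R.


Convert radius: R = 92 nm = 9.2e-08 m
F = 4 * pi * gamma * R
F = 4 * pi * 0.0595 * 9.2e-08
F = 6.87883e-08 N = 68.7883 nN

68.7883


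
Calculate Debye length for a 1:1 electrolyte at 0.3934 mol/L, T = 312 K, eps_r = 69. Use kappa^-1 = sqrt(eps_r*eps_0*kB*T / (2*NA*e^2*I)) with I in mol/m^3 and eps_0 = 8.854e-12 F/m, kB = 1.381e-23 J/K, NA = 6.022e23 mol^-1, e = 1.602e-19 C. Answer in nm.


Ionic strength I = 0.3934 * 1^2 * 1000 = 393.4 mol/m^3
kappa^-1 = sqrt(69 * 8.854e-12 * 1.381e-23 * 312 / (2 * 6.022e23 * (1.602e-19)^2 * 393.4))
kappa^-1 = 0.465 nm

0.465


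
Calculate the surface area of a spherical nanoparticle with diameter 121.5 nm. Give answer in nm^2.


Radius r = 121.5/2 = 60.75 nm
Surface area SA = 4 * pi * r^2
SA = 4 * pi * (60.75)^2
SA = 46376.98 nm^2

46376.98


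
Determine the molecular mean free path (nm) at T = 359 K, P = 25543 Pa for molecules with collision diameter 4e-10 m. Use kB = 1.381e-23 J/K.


Mean free path: lambda = kB*T / (sqrt(2) * pi * d^2 * P)
lambda = 1.381e-23 * 359 / (sqrt(2) * pi * (4e-10)^2 * 25543)
lambda = 2.73043e-07 m
lambda = 273.04 nm

273.04


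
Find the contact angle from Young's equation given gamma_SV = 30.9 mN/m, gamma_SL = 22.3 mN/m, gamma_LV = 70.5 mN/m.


cos(theta) = (gamma_SV - gamma_SL) / gamma_LV
cos(theta) = (30.9 - 22.3) / 70.5
cos(theta) = 0.121986
theta = arccos(0.121986) = 82.99 degrees

82.99


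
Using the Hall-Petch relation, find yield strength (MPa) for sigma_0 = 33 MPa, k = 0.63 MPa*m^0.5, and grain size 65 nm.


d = 65 nm = 6.5e-08 m
sqrt(d) = 0.000254951
Hall-Petch contribution = k / sqrt(d) = 0.63 / 0.000254951 = 2471.1 MPa
sigma = sigma_0 + k/sqrt(d) = 33 + 2471.1 = 2504.1 MPa

2504.1


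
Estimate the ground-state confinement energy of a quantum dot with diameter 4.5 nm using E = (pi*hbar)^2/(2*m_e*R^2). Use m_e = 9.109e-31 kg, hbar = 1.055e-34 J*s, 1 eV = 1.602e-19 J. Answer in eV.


Radius R = 4.5/2 = 2.25 nm = 2.25e-09 m
E = (pi * 1.055e-34)^2 / (2 * 9.109e-31 * (2.25e-09)^2)
E(J) = 1.19107e-20
E = E(J) / 1.602e-19 = 0.0743 eV

0.0743


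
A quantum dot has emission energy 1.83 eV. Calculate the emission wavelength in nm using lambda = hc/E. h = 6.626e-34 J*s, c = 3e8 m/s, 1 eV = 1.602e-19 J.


Convert energy: E = 1.83 eV = 1.83 * 1.602e-19 = 2.93166e-19 J
lambda = h*c / E = 6.626e-34 * 3e8 / 2.93166e-19
lambda = 6.78046e-07 m = 678.0 nm

678.0


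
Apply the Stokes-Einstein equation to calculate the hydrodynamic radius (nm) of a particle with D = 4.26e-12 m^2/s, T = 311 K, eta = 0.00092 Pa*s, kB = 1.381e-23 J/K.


Stokes-Einstein: R = kB*T / (6*pi*eta*D)
R = 1.381e-23 * 311 / (6 * pi * 0.00092 * 4.26e-12)
R = 5.81374e-08 m = 58.14 nm

58.14


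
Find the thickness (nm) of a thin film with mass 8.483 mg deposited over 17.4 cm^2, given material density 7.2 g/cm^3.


Convert: m = 8.483 mg = 8.4830e-06 kg, A = 17.4 cm^2 = 1.7400e-03 m^2, rho = 7.2 g/cm^3 = 7200 kg/m^3
t = m / (A * rho)
t = 8.4830e-06 / (1.7400e-03 * 7200)
t = 6.7712e-07 m = 677.1 nm

677.1


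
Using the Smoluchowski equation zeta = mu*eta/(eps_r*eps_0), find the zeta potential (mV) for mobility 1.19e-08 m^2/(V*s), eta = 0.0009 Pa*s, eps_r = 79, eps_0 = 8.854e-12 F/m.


Smoluchowski equation: zeta = mu * eta / (eps_r * eps_0)
zeta = 1.19e-08 * 0.0009 / (79 * 8.854e-12)
zeta = 0.015312 V = 15.31 mV

15.31


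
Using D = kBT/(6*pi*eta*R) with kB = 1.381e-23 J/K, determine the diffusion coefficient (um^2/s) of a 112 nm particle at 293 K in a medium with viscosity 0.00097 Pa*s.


Radius R = 112/2 = 56 nm = 5.6e-08 m
D = kB*T / (6*pi*eta*R)
D = 1.381e-23 * 293 / (6 * pi * 0.00097 * 5.6e-08)
D = 3.95185e-12 m^2/s = 3.952 um^2/s

3.952


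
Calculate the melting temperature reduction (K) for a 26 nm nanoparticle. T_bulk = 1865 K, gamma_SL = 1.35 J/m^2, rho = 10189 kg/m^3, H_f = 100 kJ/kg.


Radius R = 26/2 = 13 nm = 1.3e-08 m
Convert H_f = 100 kJ/kg = 100000 J/kg
dT = 2 * gamma_SL * T_bulk / (rho * H_f * R)
dT = 2 * 1.35 * 1865 / (10189 * 100000 * 1.3e-08)
dT = 380.2 K

380.2


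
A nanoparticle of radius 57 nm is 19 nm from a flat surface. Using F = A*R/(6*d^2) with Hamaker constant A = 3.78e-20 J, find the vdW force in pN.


Convert to SI: R = 57 nm = 5.7e-08 m, d = 19 nm = 1.9e-08 m
F = A * R / (6 * d^2)
F = 3.78e-20 * 5.7e-08 / (6 * (1.9e-08)^2)
F = 9.94737e-13 N = 0.995 pN

0.995


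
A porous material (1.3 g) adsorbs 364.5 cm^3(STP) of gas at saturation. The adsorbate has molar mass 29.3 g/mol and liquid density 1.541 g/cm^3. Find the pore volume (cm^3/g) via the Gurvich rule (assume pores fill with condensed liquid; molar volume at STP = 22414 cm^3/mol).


Moles adsorbed n = V_ads / 22414 = 364.5 / 22414 = 1.626216e-02 mol
Liquid volume V_liq = n * M / rho_liq = 1.626216e-02 * 29.3 / 1.541 = 0.30920 cm^3
Specific pore volume V_pore = V_liq / m_sample = 0.30920 / 1.3
V_pore = 0.2378 cm^3/g

0.2378


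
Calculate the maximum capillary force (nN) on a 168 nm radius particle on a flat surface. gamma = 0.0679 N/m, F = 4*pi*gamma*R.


Convert radius: R = 168 nm = 1.68e-07 m
F = 4 * pi * gamma * R
F = 4 * pi * 0.0679 * 1.68e-07
F = 1.43347e-07 N = 143.3471 nN

143.3471


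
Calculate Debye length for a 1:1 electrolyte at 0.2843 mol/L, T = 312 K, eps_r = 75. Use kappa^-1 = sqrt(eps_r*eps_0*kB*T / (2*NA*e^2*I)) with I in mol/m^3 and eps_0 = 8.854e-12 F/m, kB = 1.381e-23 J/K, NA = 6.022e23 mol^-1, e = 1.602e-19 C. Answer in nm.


Ionic strength I = 0.2843 * 1^2 * 1000 = 284.3 mol/m^3
kappa^-1 = sqrt(75 * 8.854e-12 * 1.381e-23 * 312 / (2 * 6.022e23 * (1.602e-19)^2 * 284.3))
kappa^-1 = 0.571 nm

0.571


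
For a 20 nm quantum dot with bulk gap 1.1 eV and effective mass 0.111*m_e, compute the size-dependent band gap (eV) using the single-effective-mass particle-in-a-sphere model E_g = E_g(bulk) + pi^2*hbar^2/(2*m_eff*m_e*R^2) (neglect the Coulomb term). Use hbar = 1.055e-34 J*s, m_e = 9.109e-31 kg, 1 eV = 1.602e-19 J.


Radius R = 20/2 nm = 1e-08 m
Confinement energy dE = pi^2 * hbar^2 / (2 * m_eff * m_e * R^2)
dE = pi^2 * (1.055e-34)^2 / (2 * 0.111 * 9.109e-31 * (1e-08)^2) J, divided by 1.602e-19 J/eV
dE = 0.0339 eV
Total band gap = E_g(bulk) + dE = 1.1 + 0.0339 = 1.1339 eV

1.1339


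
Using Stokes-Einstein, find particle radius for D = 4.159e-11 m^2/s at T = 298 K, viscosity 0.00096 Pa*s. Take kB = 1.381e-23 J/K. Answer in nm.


Stokes-Einstein: R = kB*T / (6*pi*eta*D)
R = 1.381e-23 * 298 / (6 * pi * 0.00096 * 4.159e-11)
R = 5.46825e-09 m = 5.47 nm

5.47


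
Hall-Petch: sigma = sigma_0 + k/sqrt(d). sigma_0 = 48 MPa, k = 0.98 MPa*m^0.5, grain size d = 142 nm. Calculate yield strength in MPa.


d = 142 nm = 1.42e-07 m
sqrt(d) = 0.0003768289
Hall-Petch contribution = k / sqrt(d) = 0.98 / 0.0003768289 = 2600.6 MPa
sigma = sigma_0 + k/sqrt(d) = 48 + 2600.6 = 2648.6 MPa

2648.6


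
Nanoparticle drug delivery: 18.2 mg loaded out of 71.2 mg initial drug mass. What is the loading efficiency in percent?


Drug loading efficiency = (drug loaded / drug initial) * 100
DLE = 18.2 / 71.2 * 100
DLE = 0.2556 * 100
DLE = 25.56%

25.56


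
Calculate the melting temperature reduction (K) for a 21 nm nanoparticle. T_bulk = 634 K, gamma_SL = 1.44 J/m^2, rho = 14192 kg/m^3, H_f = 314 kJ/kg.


Radius R = 21/2 = 10.5 nm = 1.05e-08 m
Convert H_f = 314 kJ/kg = 314000 J/kg
dT = 2 * gamma_SL * T_bulk / (rho * H_f * R)
dT = 2 * 1.44 * 634 / (14192 * 314000 * 1.05e-08)
dT = 39.0 K

39.0


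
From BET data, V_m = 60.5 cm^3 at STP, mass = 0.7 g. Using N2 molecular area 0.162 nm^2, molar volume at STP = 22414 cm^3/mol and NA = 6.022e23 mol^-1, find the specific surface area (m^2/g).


Number of moles in monolayer = V_m / 22414 = 60.5 / 22414 = 0.00269921
Number of molecules = moles * NA = 0.00269921 * 6.022e23
SA = molecules * sigma / mass
SA = (60.5 / 22414) * 6.022e23 * 0.162e-18 / 0.7
SA = 376.2 m^2/g

376.2


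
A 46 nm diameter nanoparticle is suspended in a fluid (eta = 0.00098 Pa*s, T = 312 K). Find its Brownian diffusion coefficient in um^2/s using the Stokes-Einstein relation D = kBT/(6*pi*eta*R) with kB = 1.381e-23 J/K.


Radius R = 46/2 = 23 nm = 2.3e-08 m
D = kB*T / (6*pi*eta*R)
D = 1.381e-23 * 312 / (6 * pi * 0.00098 * 2.3e-08)
D = 1.01413e-11 m^2/s = 10.141 um^2/s

10.141


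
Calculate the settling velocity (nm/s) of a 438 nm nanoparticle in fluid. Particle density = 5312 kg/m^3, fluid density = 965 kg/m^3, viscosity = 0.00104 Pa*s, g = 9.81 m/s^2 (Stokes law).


Radius R = 438/2 nm = 2.19e-07 m
Density difference = 5312 - 965 = 4347 kg/m^3
v = 2 * R^2 * (rho_p - rho_f) * g / (9 * eta)
v = 2 * (2.19e-07)^2 * 4347 * 9.81 / (9 * 0.00104)
v = 4.3702e-07 m/s = 437.0197 nm/s

437.0197


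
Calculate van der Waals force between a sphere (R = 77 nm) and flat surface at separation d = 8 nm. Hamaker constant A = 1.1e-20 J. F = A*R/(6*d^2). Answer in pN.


Convert to SI: R = 77 nm = 7.7e-08 m, d = 8 nm = 8e-09 m
F = A * R / (6 * d^2)
F = 1.1e-20 * 7.7e-08 / (6 * (8e-09)^2)
F = 2.20573e-12 N = 2.206 pN

2.206


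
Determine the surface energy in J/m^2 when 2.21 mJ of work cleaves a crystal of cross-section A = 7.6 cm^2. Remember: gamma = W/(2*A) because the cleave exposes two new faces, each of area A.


Convert: A = 7.6 cm^2 = 0.00076 m^2, W = 2.21 mJ = 0.00221 J
Cleaving exposes two faces of area A, so total new surface = 2*A and gamma = W / (2*A)
gamma = 0.00221 / (2 * 0.00076)
gamma = 1.454 J/m^2

1.454


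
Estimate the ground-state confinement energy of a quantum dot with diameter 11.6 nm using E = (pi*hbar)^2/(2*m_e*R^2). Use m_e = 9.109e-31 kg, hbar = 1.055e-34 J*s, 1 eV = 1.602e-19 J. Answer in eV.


Radius R = 11.6/2 = 5.8 nm = 5.8e-09 m
E = (pi * 1.055e-34)^2 / (2 * 9.109e-31 * (5.8e-09)^2)
E(J) = 1.79245e-21
E = E(J) / 1.602e-19 = 0.0112 eV

0.0112


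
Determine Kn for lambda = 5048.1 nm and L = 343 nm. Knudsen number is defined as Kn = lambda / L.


Knudsen number Kn = lambda / L
Kn = 5048.1 / 343
Kn = 14.7175

14.7175


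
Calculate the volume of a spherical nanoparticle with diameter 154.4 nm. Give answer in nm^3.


Radius r = 154.4/2 = 77.2 nm
Volume V = (4/3) * pi * r^3
V = (4/3) * pi * (77.2)^3
V = 1927260.9 nm^3

1927260.9


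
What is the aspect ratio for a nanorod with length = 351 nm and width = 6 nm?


Aspect ratio AR = length / diameter
AR = 351 / 6
AR = 58.5

58.5


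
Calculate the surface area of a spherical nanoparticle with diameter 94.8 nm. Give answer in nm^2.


Radius r = 94.8/2 = 47.4 nm
Surface area SA = 4 * pi * r^2
SA = 4 * pi * (47.4)^2
SA = 28233.62 nm^2

28233.62


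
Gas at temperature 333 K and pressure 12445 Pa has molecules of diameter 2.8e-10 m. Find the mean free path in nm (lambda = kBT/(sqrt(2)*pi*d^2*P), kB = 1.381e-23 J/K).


Mean free path: lambda = kB*T / (sqrt(2) * pi * d^2 * P)
lambda = 1.381e-23 * 333 / (sqrt(2) * pi * (2.8e-10)^2 * 12445)
lambda = 1.06087e-06 m
lambda = 1060.87 nm

1060.87


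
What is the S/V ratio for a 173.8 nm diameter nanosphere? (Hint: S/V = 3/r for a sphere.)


Radius r = 173.8/2 = 86.9 nm
S/V = 3 / r = 3 / 86.9
S/V = 0.0345 nm^-1

0.0345


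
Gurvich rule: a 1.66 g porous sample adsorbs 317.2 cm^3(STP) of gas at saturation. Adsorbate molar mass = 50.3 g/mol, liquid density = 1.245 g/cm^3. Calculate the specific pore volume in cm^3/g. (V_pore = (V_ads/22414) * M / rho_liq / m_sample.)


Moles adsorbed n = V_ads / 22414 = 317.2 / 22414 = 1.415187e-02 mol
Liquid volume V_liq = n * M / rho_liq = 1.415187e-02 * 50.3 / 1.245 = 0.57176 cm^3
Specific pore volume V_pore = V_liq / m_sample = 0.57176 / 1.66
V_pore = 0.3444 cm^3/g

0.3444


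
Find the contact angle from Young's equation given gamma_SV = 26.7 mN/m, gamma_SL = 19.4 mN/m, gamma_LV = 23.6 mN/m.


cos(theta) = (gamma_SV - gamma_SL) / gamma_LV
cos(theta) = (26.7 - 19.4) / 23.6
cos(theta) = 0.309322
theta = arccos(0.309322) = 71.98 degrees

71.98


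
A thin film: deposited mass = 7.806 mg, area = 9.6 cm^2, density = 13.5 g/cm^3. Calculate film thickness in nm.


Convert: m = 7.806 mg = 7.8060e-06 kg, A = 9.6 cm^2 = 9.6000e-04 m^2, rho = 13.5 g/cm^3 = 13500 kg/m^3
t = m / (A * rho)
t = 7.8060e-06 / (9.6000e-04 * 13500)
t = 6.0231e-07 m = 602.3 nm

602.3


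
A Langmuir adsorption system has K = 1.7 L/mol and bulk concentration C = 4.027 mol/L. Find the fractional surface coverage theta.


Langmuir isotherm: theta = K*C / (1 + K*C)
K*C = 1.7 * 4.027 = 6.8459
theta = 6.8459 / (1 + 6.8459) = 6.8459 / 7.8459
theta = 0.8725

0.8725


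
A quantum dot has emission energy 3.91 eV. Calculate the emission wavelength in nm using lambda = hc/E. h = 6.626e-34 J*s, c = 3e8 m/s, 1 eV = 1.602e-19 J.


Convert energy: E = 3.91 eV = 3.91 * 1.602e-19 = 6.26382e-19 J
lambda = h*c / E = 6.626e-34 * 3e8 / 6.26382e-19
lambda = 3.17346e-07 m = 317.3 nm

317.3


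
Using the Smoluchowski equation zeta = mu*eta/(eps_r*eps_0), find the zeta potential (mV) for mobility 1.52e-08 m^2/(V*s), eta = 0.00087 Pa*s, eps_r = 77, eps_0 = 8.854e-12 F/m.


Smoluchowski equation: zeta = mu * eta / (eps_r * eps_0)
zeta = 1.52e-08 * 0.00087 / (77 * 8.854e-12)
zeta = 0.019397 V = 19.4 mV

19.4


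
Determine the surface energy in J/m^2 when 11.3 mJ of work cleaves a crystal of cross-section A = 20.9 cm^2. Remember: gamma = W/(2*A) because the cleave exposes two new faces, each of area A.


Convert: A = 20.9 cm^2 = 0.00209 m^2, W = 11.3 mJ = 0.0113 J
Cleaving exposes two faces of area A, so total new surface = 2*A and gamma = W / (2*A)
gamma = 0.0113 / (2 * 0.00209)
gamma = 2.703 J/m^2

2.703


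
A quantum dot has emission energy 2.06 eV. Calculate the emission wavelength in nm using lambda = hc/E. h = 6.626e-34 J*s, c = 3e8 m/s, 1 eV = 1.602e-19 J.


Convert energy: E = 2.06 eV = 2.06 * 1.602e-19 = 3.30012e-19 J
lambda = h*c / E = 6.626e-34 * 3e8 / 3.30012e-19
lambda = 6.02342e-07 m = 602.3 nm

602.3


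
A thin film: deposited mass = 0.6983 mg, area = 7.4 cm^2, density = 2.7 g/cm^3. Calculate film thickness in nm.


Convert: m = 0.6983 mg = 6.9830e-07 kg, A = 7.4 cm^2 = 7.4000e-04 m^2, rho = 2.7 g/cm^3 = 2700 kg/m^3
t = m / (A * rho)
t = 6.9830e-07 / (7.4000e-04 * 2700)
t = 3.4950e-07 m = 349.5 nm

349.5


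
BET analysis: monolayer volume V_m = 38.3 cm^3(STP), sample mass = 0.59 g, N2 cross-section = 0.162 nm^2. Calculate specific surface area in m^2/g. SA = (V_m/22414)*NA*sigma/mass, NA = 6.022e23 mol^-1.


Number of moles in monolayer = V_m / 22414 = 38.3 / 22414 = 0.00170875
Number of molecules = moles * NA = 0.00170875 * 6.022e23
SA = molecules * sigma / mass
SA = (38.3 / 22414) * 6.022e23 * 0.162e-18 / 0.59
SA = 282.5 m^2/g

282.5


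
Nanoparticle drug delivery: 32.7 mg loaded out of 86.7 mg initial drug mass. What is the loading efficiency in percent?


Drug loading efficiency = (drug loaded / drug initial) * 100
DLE = 32.7 / 86.7 * 100
DLE = 0.3772 * 100
DLE = 37.72%

37.72


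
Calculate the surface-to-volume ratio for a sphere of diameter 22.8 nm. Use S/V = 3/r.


Radius r = 22.8/2 = 11.4 nm
S/V = 3 / r = 3 / 11.4
S/V = 0.2632 nm^-1

0.2632


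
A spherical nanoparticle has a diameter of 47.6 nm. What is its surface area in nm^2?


Radius r = 47.6/2 = 23.8 nm
Surface area SA = 4 * pi * r^2
SA = 4 * pi * (23.8)^2
SA = 7118.09 nm^2

7118.09


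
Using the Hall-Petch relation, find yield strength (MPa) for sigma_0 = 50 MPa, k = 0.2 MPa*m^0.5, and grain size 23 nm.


d = 23 nm = 2.3e-08 m
sqrt(d) = 0.0001516575
Hall-Petch contribution = k / sqrt(d) = 0.2 / 0.0001516575 = 1318.8 MPa
sigma = sigma_0 + k/sqrt(d) = 50 + 1318.8 = 1368.8 MPa

1368.8


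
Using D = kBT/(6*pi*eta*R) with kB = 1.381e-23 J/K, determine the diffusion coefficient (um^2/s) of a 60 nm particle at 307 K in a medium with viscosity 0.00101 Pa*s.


Radius R = 60/2 = 30 nm = 3e-08 m
D = kB*T / (6*pi*eta*R)
D = 1.381e-23 * 307 / (6 * pi * 0.00101 * 3e-08)
D = 7.42315e-12 m^2/s = 7.423 um^2/s

7.423


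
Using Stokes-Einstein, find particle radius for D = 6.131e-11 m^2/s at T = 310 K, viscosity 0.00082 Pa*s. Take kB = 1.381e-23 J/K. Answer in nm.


Stokes-Einstein: R = kB*T / (6*pi*eta*D)
R = 1.381e-23 * 310 / (6 * pi * 0.00082 * 6.131e-11)
R = 4.51761e-09 m = 4.52 nm

4.52


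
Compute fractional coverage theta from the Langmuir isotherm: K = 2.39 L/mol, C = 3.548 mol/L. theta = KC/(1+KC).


Langmuir isotherm: theta = K*C / (1 + K*C)
K*C = 2.39 * 3.548 = 8.47972
theta = 8.47972 / (1 + 8.47972) = 8.47972 / 9.47972
theta = 0.8945

0.8945


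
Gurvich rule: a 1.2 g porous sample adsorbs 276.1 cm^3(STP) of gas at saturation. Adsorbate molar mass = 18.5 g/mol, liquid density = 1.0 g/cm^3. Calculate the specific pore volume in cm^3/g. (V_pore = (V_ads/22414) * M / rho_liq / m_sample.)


Moles adsorbed n = V_ads / 22414 = 276.1 / 22414 = 1.231819e-02 mol
Liquid volume V_liq = n * M / rho_liq = 1.231819e-02 * 18.5 / 1.0 = 0.22789 cm^3
Specific pore volume V_pore = V_liq / m_sample = 0.22789 / 1.2
V_pore = 0.1899 cm^3/g

0.1899


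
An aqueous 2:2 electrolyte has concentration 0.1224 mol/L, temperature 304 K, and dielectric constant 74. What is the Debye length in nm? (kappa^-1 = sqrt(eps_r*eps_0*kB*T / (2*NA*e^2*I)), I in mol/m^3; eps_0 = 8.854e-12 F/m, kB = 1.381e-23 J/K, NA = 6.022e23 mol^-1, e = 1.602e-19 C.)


Ionic strength I = 0.1224 * 2^2 * 1000 = 489.6 mol/m^3
kappa^-1 = sqrt(74 * 8.854e-12 * 1.381e-23 * 304 / (2 * 6.022e23 * (1.602e-19)^2 * 489.6))
kappa^-1 = 0.426 nm

0.426


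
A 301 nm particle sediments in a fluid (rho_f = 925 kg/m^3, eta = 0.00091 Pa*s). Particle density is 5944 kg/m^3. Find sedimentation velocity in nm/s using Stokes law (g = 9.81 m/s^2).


Radius R = 301/2 nm = 1.505e-07 m
Density difference = 5944 - 925 = 5019 kg/m^3
v = 2 * R^2 * (rho_p - rho_f) * g / (9 * eta)
v = 2 * (1.505e-07)^2 * 5019 * 9.81 / (9 * 0.00091)
v = 2.72336e-07 m/s = 272.3362 nm/s

272.3362


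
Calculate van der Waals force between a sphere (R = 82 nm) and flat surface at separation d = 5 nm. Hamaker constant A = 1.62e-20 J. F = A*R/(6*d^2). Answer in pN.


Convert to SI: R = 82 nm = 8.2e-08 m, d = 5 nm = 5e-09 m
F = A * R / (6 * d^2)
F = 1.62e-20 * 8.2e-08 / (6 * (5e-09)^2)
F = 8.856e-12 N = 8.856 pN

8.856


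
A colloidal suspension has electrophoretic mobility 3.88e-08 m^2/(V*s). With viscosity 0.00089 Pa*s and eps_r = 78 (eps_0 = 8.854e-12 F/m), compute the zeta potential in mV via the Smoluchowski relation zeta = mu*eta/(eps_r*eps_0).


Smoluchowski equation: zeta = mu * eta / (eps_r * eps_0)
zeta = 3.88e-08 * 0.00089 / (78 * 8.854e-12)
zeta = 0.050002 V = 50.0 mV

50.0


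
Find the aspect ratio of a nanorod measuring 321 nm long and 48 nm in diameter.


Aspect ratio AR = length / diameter
AR = 321 / 48
AR = 6.69

6.69


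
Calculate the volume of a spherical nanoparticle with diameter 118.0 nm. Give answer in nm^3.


Radius r = 118.0/2 = 59 nm
Volume V = (4/3) * pi * r^3
V = (4/3) * pi * (59)^3
V = 860289.54 nm^3

860289.54


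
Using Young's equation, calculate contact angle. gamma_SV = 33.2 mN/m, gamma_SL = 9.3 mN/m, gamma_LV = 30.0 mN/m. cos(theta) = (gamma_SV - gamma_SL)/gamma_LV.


cos(theta) = (gamma_SV - gamma_SL) / gamma_LV
cos(theta) = (33.2 - 9.3) / 30.0
cos(theta) = 0.796667
theta = arccos(0.796667) = 37.19 degrees

37.19


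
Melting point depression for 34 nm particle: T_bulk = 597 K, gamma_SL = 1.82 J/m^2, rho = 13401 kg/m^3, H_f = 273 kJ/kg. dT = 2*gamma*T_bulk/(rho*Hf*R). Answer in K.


Radius R = 34/2 = 17 nm = 1.7e-08 m
Convert H_f = 273 kJ/kg = 273000 J/kg
dT = 2 * gamma_SL * T_bulk / (rho * H_f * R)
dT = 2 * 1.82 * 597 / (13401 * 273000 * 1.7e-08)
dT = 34.9 K

34.9


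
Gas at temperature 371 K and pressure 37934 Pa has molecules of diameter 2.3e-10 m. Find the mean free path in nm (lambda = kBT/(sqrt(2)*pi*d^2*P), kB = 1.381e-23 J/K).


Mean free path: lambda = kB*T / (sqrt(2) * pi * d^2 * P)
lambda = 1.381e-23 * 371 / (sqrt(2) * pi * (2.3e-10)^2 * 37934)
lambda = 5.7467e-07 m
lambda = 574.67 nm

574.67


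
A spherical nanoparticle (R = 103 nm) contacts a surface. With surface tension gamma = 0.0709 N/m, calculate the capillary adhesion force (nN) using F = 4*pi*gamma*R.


Convert radius: R = 103 nm = 1.03e-07 m
F = 4 * pi * gamma * R
F = 4 * pi * 0.0709 * 1.03e-07
F = 9.17684e-08 N = 91.7684 nN

91.7684


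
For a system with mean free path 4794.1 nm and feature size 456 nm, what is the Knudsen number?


Knudsen number Kn = lambda / L
Kn = 4794.1 / 456
Kn = 10.5134

10.5134


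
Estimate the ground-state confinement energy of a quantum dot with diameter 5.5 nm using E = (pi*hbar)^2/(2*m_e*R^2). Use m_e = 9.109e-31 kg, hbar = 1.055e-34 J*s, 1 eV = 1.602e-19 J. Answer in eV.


Radius R = 5.5/2 = 2.75 nm = 2.75e-09 m
E = (pi * 1.055e-34)^2 / (2 * 9.109e-31 * (2.75e-09)^2)
E(J) = 7.97331e-21
E = E(J) / 1.602e-19 = 0.0498 eV

0.0498


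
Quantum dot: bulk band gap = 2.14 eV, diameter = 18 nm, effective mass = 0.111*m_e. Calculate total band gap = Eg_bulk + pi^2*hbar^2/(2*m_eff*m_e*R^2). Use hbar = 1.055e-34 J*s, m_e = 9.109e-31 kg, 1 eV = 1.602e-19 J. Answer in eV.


Radius R = 18/2 nm = 9e-09 m
Confinement energy dE = pi^2 * hbar^2 / (2 * m_eff * m_e * R^2)
dE = pi^2 * (1.055e-34)^2 / (2 * 0.111 * 9.109e-31 * (9e-09)^2) J, divided by 1.602e-19 J/eV
dE = 0.0419 eV
Total band gap = E_g(bulk) + dE = 2.14 + 0.0419 = 2.1819 eV

2.1819


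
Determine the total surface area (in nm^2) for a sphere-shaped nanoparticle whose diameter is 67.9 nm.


Radius r = 67.9/2 = 33.95 nm
Surface area SA = 4 * pi * r^2
SA = 4 * pi * (33.95)^2
SA = 14484.03 nm^2

14484.03


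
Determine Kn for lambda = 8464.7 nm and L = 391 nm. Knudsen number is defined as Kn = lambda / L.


Knudsen number Kn = lambda / L
Kn = 8464.7 / 391
Kn = 21.6488

21.6488


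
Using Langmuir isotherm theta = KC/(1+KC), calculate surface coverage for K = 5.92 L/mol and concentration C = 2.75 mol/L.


Langmuir isotherm: theta = K*C / (1 + K*C)
K*C = 5.92 * 2.75 = 16.28
theta = 16.28 / (1 + 16.28) = 16.28 / 17.28
theta = 0.9421

0.9421


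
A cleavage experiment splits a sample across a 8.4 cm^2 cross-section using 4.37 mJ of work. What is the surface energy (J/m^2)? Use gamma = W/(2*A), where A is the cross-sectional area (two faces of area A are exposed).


Convert: A = 8.4 cm^2 = 0.00084 m^2, W = 4.37 mJ = 0.00437 J
Cleaving exposes two faces of area A, so total new surface = 2*A and gamma = W / (2*A)
gamma = 0.00437 / (2 * 0.00084)
gamma = 2.601 J/m^2

2.601


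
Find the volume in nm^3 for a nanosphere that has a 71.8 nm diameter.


Radius r = 71.8/2 = 35.9 nm
Volume V = (4/3) * pi * r^3
V = (4/3) * pi * (35.9)^3
V = 193808.11 nm^3

193808.11


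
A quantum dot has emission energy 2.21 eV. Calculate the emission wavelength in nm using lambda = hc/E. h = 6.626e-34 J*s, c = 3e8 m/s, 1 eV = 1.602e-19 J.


Convert energy: E = 2.21 eV = 2.21 * 1.602e-19 = 3.54042e-19 J
lambda = h*c / E = 6.626e-34 * 3e8 / 3.54042e-19
lambda = 5.61459e-07 m = 561.5 nm

561.5


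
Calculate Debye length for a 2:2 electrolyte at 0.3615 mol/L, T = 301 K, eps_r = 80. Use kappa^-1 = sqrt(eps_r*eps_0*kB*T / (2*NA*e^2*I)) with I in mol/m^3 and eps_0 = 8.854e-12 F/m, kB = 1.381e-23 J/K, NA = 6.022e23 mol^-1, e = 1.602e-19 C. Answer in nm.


Ionic strength I = 0.3615 * 2^2 * 1000 = 1446 mol/m^3
kappa^-1 = sqrt(80 * 8.854e-12 * 1.381e-23 * 301 / (2 * 6.022e23 * (1.602e-19)^2 * 1446))
kappa^-1 = 0.257 nm

0.257


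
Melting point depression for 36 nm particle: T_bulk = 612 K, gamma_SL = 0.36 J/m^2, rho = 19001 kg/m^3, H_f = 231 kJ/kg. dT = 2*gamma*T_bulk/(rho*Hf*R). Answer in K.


Radius R = 36/2 = 18 nm = 1.8e-08 m
Convert H_f = 231 kJ/kg = 231000 J/kg
dT = 2 * gamma_SL * T_bulk / (rho * H_f * R)
dT = 2 * 0.36 * 612 / (19001 * 231000 * 1.8e-08)
dT = 5.6 K

5.6


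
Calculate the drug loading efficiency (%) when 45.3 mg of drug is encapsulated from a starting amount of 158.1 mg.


Drug loading efficiency = (drug loaded / drug initial) * 100
DLE = 45.3 / 158.1 * 100
DLE = 0.2865 * 100
DLE = 28.65%

28.65


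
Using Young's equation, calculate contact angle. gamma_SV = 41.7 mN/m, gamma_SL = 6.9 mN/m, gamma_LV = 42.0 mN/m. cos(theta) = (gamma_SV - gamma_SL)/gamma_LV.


cos(theta) = (gamma_SV - gamma_SL) / gamma_LV
cos(theta) = (41.7 - 6.9) / 42.0
cos(theta) = 0.828571
theta = arccos(0.828571) = 34.05 degrees

34.05


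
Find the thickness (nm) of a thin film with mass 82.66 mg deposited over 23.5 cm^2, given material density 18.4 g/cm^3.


Convert: m = 82.66 mg = 8.2660e-05 kg, A = 23.5 cm^2 = 2.3500e-03 m^2, rho = 18.4 g/cm^3 = 18400 kg/m^3
t = m / (A * rho)
t = 8.2660e-05 / (2.3500e-03 * 18400)
t = 1.9117e-06 m = 1911.7 nm

1911.7


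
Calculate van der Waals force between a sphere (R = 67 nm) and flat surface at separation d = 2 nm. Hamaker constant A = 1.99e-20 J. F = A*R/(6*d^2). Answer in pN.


Convert to SI: R = 67 nm = 6.7e-08 m, d = 2 nm = 2e-09 m
F = A * R / (6 * d^2)
F = 1.99e-20 * 6.7e-08 / (6 * (2e-09)^2)
F = 5.55542e-11 N = 55.554 pN

55.554


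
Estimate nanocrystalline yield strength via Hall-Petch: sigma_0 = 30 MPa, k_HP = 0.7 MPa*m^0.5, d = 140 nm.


d = 140 nm = 1.4e-07 m
sqrt(d) = 0.0003741657
Hall-Petch contribution = k / sqrt(d) = 0.7 / 0.0003741657 = 1870.8 MPa
sigma = sigma_0 + k/sqrt(d) = 30 + 1870.8 = 1900.8 MPa

1900.8


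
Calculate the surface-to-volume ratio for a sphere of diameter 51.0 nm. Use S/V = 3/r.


Radius r = 51.0/2 = 25.5 nm
S/V = 3 / r = 3 / 25.5
S/V = 0.1176 nm^-1

0.1176


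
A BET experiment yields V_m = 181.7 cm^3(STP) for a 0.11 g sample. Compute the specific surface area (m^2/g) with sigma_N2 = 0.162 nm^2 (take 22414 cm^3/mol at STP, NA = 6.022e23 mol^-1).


Number of moles in monolayer = V_m / 22414 = 181.7 / 22414 = 0.00810654
Number of molecules = moles * NA = 0.00810654 * 6.022e23
SA = molecules * sigma / mass
SA = (181.7 / 22414) * 6.022e23 * 0.162e-18 / 0.11
SA = 7189.5 m^2/g

7189.5


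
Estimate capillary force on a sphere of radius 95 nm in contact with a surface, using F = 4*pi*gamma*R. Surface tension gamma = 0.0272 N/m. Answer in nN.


Convert radius: R = 95 nm = 9.5e-08 m
F = 4 * pi * gamma * R
F = 4 * pi * 0.0272 * 9.5e-08
F = 3.24715e-08 N = 32.4715 nN

32.4715


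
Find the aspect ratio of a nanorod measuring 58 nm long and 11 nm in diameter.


Aspect ratio AR = length / diameter
AR = 58 / 11
AR = 5.27

5.27


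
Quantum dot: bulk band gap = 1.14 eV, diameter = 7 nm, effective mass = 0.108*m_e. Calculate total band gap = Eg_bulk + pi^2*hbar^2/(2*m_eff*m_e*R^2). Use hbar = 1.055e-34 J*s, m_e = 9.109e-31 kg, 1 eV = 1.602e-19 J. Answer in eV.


Radius R = 7/2 nm = 3.5e-09 m
Confinement energy dE = pi^2 * hbar^2 / (2 * m_eff * m_e * R^2)
dE = pi^2 * (1.055e-34)^2 / (2 * 0.108 * 9.109e-31 * (3.5e-09)^2) J, divided by 1.602e-19 J/eV
dE = 0.2845 eV
Total band gap = E_g(bulk) + dE = 1.14 + 0.2845 = 1.4245 eV

1.4245


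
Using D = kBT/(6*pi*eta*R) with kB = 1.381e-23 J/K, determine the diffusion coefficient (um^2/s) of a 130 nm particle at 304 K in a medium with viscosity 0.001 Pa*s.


Radius R = 130/2 = 65 nm = 6.5e-08 m
D = kB*T / (6*pi*eta*R)
D = 1.381e-23 * 304 / (6 * pi * 0.001 * 6.5e-08)
D = 3.42652e-12 m^2/s = 3.427 um^2/s

3.427


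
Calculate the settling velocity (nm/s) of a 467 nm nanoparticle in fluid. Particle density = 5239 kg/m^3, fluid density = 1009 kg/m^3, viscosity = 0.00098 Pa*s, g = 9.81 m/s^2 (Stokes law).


Radius R = 467/2 nm = 2.335e-07 m
Density difference = 5239 - 1009 = 4230 kg/m^3
v = 2 * R^2 * (rho_p - rho_f) * g / (9 * eta)
v = 2 * (2.335e-07)^2 * 4230 * 9.81 / (9 * 0.00098)
v = 5.13032e-07 m/s = 513.0321 nm/s

513.0321


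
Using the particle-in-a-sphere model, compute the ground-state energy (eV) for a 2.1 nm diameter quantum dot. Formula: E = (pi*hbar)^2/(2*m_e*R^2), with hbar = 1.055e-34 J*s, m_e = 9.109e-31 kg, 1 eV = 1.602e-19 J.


Radius R = 2.1/2 = 1.05 nm = 1.05e-09 m
E = (pi * 1.055e-34)^2 / (2 * 9.109e-31 * (1.05e-09)^2)
E(J) = 5.46922e-20
E = E(J) / 1.602e-19 = 0.3414 eV

0.3414


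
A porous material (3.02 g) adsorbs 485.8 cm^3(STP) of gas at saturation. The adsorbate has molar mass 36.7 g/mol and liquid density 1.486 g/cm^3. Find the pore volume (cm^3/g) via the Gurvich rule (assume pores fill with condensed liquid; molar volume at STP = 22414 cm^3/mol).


Moles adsorbed n = V_ads / 22414 = 485.8 / 22414 = 2.167395e-02 mol
Liquid volume V_liq = n * M / rho_liq = 2.167395e-02 * 36.7 / 1.486 = 0.53529 cm^3
Specific pore volume V_pore = V_liq / m_sample = 0.53529 / 3.02
V_pore = 0.1772 cm^3/g

0.1772


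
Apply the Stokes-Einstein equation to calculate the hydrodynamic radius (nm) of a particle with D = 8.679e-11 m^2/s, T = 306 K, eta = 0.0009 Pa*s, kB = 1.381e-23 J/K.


Stokes-Einstein: R = kB*T / (6*pi*eta*D)
R = 1.381e-23 * 306 / (6 * pi * 0.0009 * 8.679e-11)
R = 2.87013e-09 m = 2.87 nm

2.87


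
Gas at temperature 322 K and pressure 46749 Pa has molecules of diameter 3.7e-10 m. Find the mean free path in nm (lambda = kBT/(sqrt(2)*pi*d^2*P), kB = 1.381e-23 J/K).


Mean free path: lambda = kB*T / (sqrt(2) * pi * d^2 * P)
lambda = 1.381e-23 * 322 / (sqrt(2) * pi * (3.7e-10)^2 * 46749)
lambda = 1.5639e-07 m
lambda = 156.39 nm

156.39


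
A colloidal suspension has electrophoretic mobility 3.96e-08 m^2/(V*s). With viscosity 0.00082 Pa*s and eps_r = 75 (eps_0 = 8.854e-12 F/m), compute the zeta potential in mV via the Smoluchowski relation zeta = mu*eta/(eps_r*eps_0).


Smoluchowski equation: zeta = mu * eta / (eps_r * eps_0)
zeta = 3.96e-08 * 0.00082 / (75 * 8.854e-12)
zeta = 0.0489 V = 48.9 mV

48.9


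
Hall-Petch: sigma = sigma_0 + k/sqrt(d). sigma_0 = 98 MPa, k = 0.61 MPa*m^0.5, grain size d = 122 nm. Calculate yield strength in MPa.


d = 122 nm = 1.22e-07 m
sqrt(d) = 0.000349285
Hall-Petch contribution = k / sqrt(d) = 0.61 / 0.000349285 = 1746.4 MPa
sigma = sigma_0 + k/sqrt(d) = 98 + 1746.4 = 1844.4 MPa

1844.4


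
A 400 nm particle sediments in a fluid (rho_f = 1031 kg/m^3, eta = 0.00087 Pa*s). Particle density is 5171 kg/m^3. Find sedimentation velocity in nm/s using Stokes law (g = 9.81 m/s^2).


Radius R = 400/2 nm = 2e-07 m
Density difference = 5171 - 1031 = 4140 kg/m^3
v = 2 * R^2 * (rho_p - rho_f) * g / (9 * eta)
v = 2 * (2e-07)^2 * 4140 * 9.81 / (9 * 0.00087)
v = 4.14952e-07 m/s = 414.9517 nm/s

414.9517


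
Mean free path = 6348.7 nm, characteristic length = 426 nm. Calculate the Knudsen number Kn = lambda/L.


Knudsen number Kn = lambda / L
Kn = 6348.7 / 426
Kn = 14.9031

14.9031


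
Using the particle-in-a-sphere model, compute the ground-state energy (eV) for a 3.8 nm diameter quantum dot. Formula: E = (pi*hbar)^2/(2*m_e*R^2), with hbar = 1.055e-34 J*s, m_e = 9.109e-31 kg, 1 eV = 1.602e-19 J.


Radius R = 3.8/2 = 1.9 nm = 1.9e-09 m
E = (pi * 1.055e-34)^2 / (2 * 9.109e-31 * (1.9e-09)^2)
E(J) = 1.67031e-20
E = E(J) / 1.602e-19 = 0.1043 eV

0.1043


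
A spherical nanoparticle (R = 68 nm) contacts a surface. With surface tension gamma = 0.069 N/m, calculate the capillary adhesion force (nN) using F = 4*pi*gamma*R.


Convert radius: R = 68 nm = 6.8e-08 m
F = 4 * pi * gamma * R
F = 4 * pi * 0.069 * 6.8e-08
F = 5.89614e-08 N = 58.9614 nN

58.9614


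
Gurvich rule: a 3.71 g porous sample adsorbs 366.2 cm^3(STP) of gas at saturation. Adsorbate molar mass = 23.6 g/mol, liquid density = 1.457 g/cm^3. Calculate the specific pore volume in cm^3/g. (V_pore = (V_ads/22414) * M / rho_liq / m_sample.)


Moles adsorbed n = V_ads / 22414 = 366.2 / 22414 = 1.633800e-02 mol
Liquid volume V_liq = n * M / rho_liq = 1.633800e-02 * 23.6 / 1.457 = 0.26464 cm^3
Specific pore volume V_pore = V_liq / m_sample = 0.26464 / 3.71
V_pore = 0.0713 cm^3/g

0.0713


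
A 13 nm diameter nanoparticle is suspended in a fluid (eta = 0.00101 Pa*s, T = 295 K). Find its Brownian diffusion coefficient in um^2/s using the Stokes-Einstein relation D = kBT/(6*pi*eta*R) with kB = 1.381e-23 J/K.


Radius R = 13/2 = 6.5 nm = 6.5e-09 m
D = kB*T / (6*pi*eta*R)
D = 1.381e-23 * 295 / (6 * pi * 0.00101 * 6.5e-09)
D = 3.29215e-11 m^2/s = 32.922 um^2/s

32.922


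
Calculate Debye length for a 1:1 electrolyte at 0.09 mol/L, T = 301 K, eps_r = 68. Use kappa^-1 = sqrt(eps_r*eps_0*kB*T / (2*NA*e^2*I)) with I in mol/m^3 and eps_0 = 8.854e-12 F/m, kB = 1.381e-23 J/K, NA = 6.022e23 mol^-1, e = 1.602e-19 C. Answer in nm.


Ionic strength I = 0.09 * 1^2 * 1000 = 90 mol/m^3
kappa^-1 = sqrt(68 * 8.854e-12 * 1.381e-23 * 301 / (2 * 6.022e23 * (1.602e-19)^2 * 90))
kappa^-1 = 0.948 nm

0.948


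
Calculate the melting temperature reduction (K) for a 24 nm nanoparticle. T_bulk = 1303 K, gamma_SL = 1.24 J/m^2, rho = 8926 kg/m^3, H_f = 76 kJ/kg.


Radius R = 24/2 = 12 nm = 1.2e-08 m
Convert H_f = 76 kJ/kg = 76000 J/kg
dT = 2 * gamma_SL * T_bulk / (rho * H_f * R)
dT = 2 * 1.24 * 1303 / (8926 * 76000 * 1.2e-08)
dT = 397.0 K

397.0


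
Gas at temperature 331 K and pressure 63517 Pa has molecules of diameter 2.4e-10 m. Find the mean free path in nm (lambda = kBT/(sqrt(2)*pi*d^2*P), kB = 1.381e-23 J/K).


Mean free path: lambda = kB*T / (sqrt(2) * pi * d^2 * P)
lambda = 1.381e-23 * 331 / (sqrt(2) * pi * (2.4e-10)^2 * 63517)
lambda = 2.81219e-07 m
lambda = 281.22 nm

281.22


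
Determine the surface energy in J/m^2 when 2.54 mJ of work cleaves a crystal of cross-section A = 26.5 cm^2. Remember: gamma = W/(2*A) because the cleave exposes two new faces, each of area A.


Convert: A = 26.5 cm^2 = 0.00265 m^2, W = 2.54 mJ = 0.00254 J
Cleaving exposes two faces of area A, so total new surface = 2*A and gamma = W / (2*A)
gamma = 0.00254 / (2 * 0.00265)
gamma = 0.479 J/m^2

0.479


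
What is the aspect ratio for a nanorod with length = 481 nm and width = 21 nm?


Aspect ratio AR = length / diameter
AR = 481 / 21
AR = 22.9

22.9


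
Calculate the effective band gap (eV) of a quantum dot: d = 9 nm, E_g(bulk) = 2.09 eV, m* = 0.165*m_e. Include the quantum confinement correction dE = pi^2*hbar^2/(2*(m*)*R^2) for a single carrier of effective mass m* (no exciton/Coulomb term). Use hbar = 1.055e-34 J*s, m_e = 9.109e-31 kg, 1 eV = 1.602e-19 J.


Radius R = 9/2 nm = 4.5e-09 m
Confinement energy dE = pi^2 * hbar^2 / (2 * m_eff * m_e * R^2)
dE = pi^2 * (1.055e-34)^2 / (2 * 0.165 * 9.109e-31 * (4.5e-09)^2) J, divided by 1.602e-19 J/eV
dE = 0.1127 eV
Total band gap = E_g(bulk) + dE = 2.09 + 0.1127 = 2.2027 eV

2.2027


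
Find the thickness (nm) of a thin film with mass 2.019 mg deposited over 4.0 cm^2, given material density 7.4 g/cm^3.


Convert: m = 2.019 mg = 2.0190e-06 kg, A = 4.0 cm^2 = 4.0000e-04 m^2, rho = 7.4 g/cm^3 = 7400 kg/m^3
t = m / (A * rho)
t = 2.0190e-06 / (4.0000e-04 * 7400)
t = 6.8209e-07 m = 682.1 nm

682.1


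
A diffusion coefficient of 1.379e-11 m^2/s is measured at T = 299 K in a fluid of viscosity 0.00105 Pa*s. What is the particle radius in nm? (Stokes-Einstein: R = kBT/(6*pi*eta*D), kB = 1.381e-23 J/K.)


Stokes-Einstein: R = kB*T / (6*pi*eta*D)
R = 1.381e-23 * 299 / (6 * pi * 0.00105 * 1.379e-11)
R = 1.5129e-08 m = 15.13 nm

15.13


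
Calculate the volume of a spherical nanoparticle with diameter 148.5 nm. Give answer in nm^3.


Radius r = 148.5/2 = 74.25 nm
Volume V = (4/3) * pi * r^3
V = (4/3) * pi * (74.25)^3
V = 1714659.87 nm^3

1714659.87


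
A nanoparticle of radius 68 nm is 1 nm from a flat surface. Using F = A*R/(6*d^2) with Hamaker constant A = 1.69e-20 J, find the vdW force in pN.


Convert to SI: R = 68 nm = 6.8e-08 m, d = 1 nm = 1e-09 m
F = A * R / (6 * d^2)
F = 1.69e-20 * 6.8e-08 / (6 * (1e-09)^2)
F = 1.91533e-10 N = 191.533 pN

191.533


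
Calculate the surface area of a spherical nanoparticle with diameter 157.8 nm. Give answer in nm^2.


Radius r = 157.8/2 = 78.9 nm
Surface area SA = 4 * pi * r^2
SA = 4 * pi * (78.9)^2
SA = 78228.3 nm^2

78228.3


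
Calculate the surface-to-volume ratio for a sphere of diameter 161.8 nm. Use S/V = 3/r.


Radius r = 161.8/2 = 80.9 nm
S/V = 3 / r = 3 / 80.9
S/V = 0.0371 nm^-1

0.0371


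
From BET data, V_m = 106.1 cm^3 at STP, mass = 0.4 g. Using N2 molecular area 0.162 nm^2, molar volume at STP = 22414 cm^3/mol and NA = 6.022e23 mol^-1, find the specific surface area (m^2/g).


Number of moles in monolayer = V_m / 22414 = 106.1 / 22414 = 0.00473365
Number of molecules = moles * NA = 0.00473365 * 6.022e23
SA = molecules * sigma / mass
SA = (106.1 / 22414) * 6.022e23 * 0.162e-18 / 0.4
SA = 1154.5 m^2/g

1154.5


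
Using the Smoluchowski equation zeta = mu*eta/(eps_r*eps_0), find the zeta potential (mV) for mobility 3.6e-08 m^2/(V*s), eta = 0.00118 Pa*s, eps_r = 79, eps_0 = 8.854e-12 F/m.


Smoluchowski equation: zeta = mu * eta / (eps_r * eps_0)
zeta = 3.6e-08 * 0.00118 / (79 * 8.854e-12)
zeta = 0.060732 V = 60.73 mV

60.73


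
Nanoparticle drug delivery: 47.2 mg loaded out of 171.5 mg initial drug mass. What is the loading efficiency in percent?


Drug loading efficiency = (drug loaded / drug initial) * 100
DLE = 47.2 / 171.5 * 100
DLE = 0.2752 * 100
DLE = 27.52%

27.52


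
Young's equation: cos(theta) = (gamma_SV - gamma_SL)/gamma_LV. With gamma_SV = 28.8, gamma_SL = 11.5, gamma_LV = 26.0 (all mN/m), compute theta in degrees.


cos(theta) = (gamma_SV - gamma_SL) / gamma_LV
cos(theta) = (28.8 - 11.5) / 26.0
cos(theta) = 0.665385
theta = arccos(0.665385) = 48.29 degrees

48.29


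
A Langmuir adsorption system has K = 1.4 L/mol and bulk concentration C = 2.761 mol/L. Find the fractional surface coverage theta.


Langmuir isotherm: theta = K*C / (1 + K*C)
K*C = 1.4 * 2.761 = 3.8654
theta = 3.8654 / (1 + 3.8654) = 3.8654 / 4.8654
theta = 0.7945

0.7945


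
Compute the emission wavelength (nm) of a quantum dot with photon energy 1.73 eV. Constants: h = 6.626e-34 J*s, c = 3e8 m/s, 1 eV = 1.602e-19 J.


Convert energy: E = 1.73 eV = 1.73 * 1.602e-19 = 2.77146e-19 J
lambda = h*c / E = 6.626e-34 * 3e8 / 2.77146e-19
lambda = 7.17239e-07 m = 717.2 nm

717.2


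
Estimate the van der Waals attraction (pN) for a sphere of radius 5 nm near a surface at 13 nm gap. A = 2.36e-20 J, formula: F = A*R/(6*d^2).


Convert to SI: R = 5 nm = 5e-09 m, d = 13 nm = 1.3e-08 m
F = A * R / (6 * d^2)
F = 2.36e-20 * 5e-09 / (6 * (1.3e-08)^2)
F = 1.16371e-13 N = 0.116 pN

0.116


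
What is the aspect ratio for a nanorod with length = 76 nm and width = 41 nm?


Aspect ratio AR = length / diameter
AR = 76 / 41
AR = 1.85

1.85


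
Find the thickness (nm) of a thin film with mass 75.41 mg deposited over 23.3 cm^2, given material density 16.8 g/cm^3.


Convert: m = 75.41 mg = 7.5410e-05 kg, A = 23.3 cm^2 = 2.3300e-03 m^2, rho = 16.8 g/cm^3 = 16800 kg/m^3
t = m / (A * rho)
t = 7.5410e-05 / (2.3300e-03 * 16800)
t = 1.9265e-06 m = 1926.5 nm

1926.5


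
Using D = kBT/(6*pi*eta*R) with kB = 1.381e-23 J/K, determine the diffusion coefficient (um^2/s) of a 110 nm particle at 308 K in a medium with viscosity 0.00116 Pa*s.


Radius R = 110/2 = 55 nm = 5.5e-08 m
D = kB*T / (6*pi*eta*R)
D = 1.381e-23 * 308 / (6 * pi * 0.00116 * 5.5e-08)
D = 3.5369e-12 m^2/s = 3.537 um^2/s

3.537


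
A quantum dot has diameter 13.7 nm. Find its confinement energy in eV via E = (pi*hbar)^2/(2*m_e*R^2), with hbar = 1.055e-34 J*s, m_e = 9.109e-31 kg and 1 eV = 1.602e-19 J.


Radius R = 13.7/2 = 6.85 nm = 6.85e-09 m
E = (pi * 1.055e-34)^2 / (2 * 9.109e-31 * (6.85e-09)^2)
E(J) = 1.28506e-21
E = E(J) / 1.602e-19 = 0.008 eV

0.008


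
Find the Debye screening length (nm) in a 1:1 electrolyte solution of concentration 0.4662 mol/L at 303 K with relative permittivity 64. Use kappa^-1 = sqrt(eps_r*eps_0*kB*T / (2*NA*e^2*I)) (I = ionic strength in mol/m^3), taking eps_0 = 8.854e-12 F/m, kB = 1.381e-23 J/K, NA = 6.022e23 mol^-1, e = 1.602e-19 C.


Ionic strength I = 0.4662 * 1^2 * 1000 = 466.2 mol/m^3
kappa^-1 = sqrt(64 * 8.854e-12 * 1.381e-23 * 303 / (2 * 6.022e23 * (1.602e-19)^2 * 466.2))
kappa^-1 = 0.406 nm

0.406
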